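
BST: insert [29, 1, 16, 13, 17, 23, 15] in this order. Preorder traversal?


Root = 29; build tree by BST insertion.
Preorder traversal: [29, 1, 16, 13, 15, 17, 23]


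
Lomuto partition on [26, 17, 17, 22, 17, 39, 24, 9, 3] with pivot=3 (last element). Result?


Elements <= 3 go left of pivot.
Result: [3, 17, 17, 22, 17, 39, 24, 9, 26], pivot at index 0


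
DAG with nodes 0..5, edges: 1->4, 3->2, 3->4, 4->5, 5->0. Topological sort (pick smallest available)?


Kahn's algorithm, process smallest node first
Order: [1, 3, 2, 4, 5, 0]


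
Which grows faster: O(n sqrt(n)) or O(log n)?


logarithmic grows slower than n^1.5
O(log n) is asymptotically smaller; O(n sqrt(n)) grows faster


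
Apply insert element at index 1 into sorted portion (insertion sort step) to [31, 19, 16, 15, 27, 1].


After one pass: [19, 31, 16, 15, 27, 1]


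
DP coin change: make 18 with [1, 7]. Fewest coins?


dp[0]=0; dp[i]=1+min(dp[i-c] for c in coins)
...dp[13]=7, dp[14]=2, dp[15]=3, dp[16]=4, dp[17]=5, dp[18]=6
Minimum coins for 18 = 6


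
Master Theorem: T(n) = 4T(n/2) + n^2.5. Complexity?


a=4, b=2, c=2.5. log_2(4)=2 < c=2.5. Case 3: O(n^c) = O(n^2.500)
Complexity: O(n^2.500)


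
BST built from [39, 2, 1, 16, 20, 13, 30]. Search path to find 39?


BST root = 39
Search for 39: compare at each node
Path: [39]


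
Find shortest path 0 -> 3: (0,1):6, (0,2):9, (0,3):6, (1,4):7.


Dijkstra from 0:
Distances: {0: 0, 1: 6, 2: 9, 3: 6, 4: 13}
Shortest distance to 3 = 6, path = [0, 3]


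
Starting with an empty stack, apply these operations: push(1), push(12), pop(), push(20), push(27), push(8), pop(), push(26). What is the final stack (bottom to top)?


push(1) -> [1]
push(12) -> [1, 12]
pop() returns 12 -> [1]
push(20) -> [1, 20]
push(27) -> [1, 20, 27]
push(8) -> [1, 20, 27, 8]
pop() returns 8 -> [1, 20, 27]
push(26) -> [1, 20, 27, 26]
Final stack (bottom to top): [1, 20, 27, 26]


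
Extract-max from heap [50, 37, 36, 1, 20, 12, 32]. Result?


Max = 50
Replace root with last, heapify down
Resulting heap: [37, 32, 36, 1, 20, 12]


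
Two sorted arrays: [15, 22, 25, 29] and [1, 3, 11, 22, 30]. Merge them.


Compare heads, take smaller each step.
Merged: [1, 3, 11, 15, 22, 22, 25, 29, 30]


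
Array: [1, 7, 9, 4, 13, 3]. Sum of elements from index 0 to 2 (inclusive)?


Prefix sums: [0, 1, 8, 17, 21, 34, 37]
Sum[0..2] = prefix[3] - prefix[0] = 17 - 0 = 17


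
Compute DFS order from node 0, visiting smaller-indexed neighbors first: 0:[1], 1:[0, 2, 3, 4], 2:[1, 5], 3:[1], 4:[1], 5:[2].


DFS stack-based: start with [0]
Visit order: [0, 1, 2, 5, 3, 4]


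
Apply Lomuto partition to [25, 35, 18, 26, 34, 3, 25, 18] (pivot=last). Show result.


Elements <= 18 go left of pivot.
Result: [18, 3, 18, 26, 34, 35, 25, 25], pivot at index 2


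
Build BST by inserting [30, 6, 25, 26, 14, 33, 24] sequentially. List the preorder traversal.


Root = 30; build tree by BST insertion.
Preorder traversal: [30, 6, 25, 14, 24, 26, 33]


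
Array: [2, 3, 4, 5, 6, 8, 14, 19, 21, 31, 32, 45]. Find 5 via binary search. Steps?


Search for 5:
[0,11] mid=5 arr[5]=8
[0,4] mid=2 arr[2]=4
[3,4] mid=3 arr[3]=5
Total: 3 comparisons


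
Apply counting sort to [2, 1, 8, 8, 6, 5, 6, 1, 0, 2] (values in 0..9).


Count array: [1, 2, 2, 0, 0, 1, 2, 0, 2, 0]
Reconstruct: [0, 1, 1, 2, 2, 5, 6, 6, 8, 8]


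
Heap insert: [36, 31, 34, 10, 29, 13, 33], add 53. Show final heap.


Append 53: [36, 31, 34, 10, 29, 13, 33, 53]
Bubble up: swap idx 7(53) with idx 3(10); swap idx 3(53) with idx 1(31); swap idx 1(53) with idx 0(36)
Result: [53, 36, 34, 31, 29, 13, 33, 10]


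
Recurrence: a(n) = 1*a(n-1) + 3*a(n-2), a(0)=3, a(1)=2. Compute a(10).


Build bottom-up:
...a(8)=1307, a(9)=2969, a(10)=1*2969+3*1307=6890


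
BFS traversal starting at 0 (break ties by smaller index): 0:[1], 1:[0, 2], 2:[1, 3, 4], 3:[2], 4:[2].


BFS queue: start with [0]
Visit order: [0, 1, 2, 3, 4]


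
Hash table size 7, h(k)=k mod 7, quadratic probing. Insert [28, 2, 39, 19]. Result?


Insertions: 28->slot 0; 2->slot 2; 39->slot 4; 19->slot 5
Table: [28, None, 2, None, 39, 19, None]


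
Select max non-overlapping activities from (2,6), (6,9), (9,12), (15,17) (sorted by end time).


Greedy: pick earliest-ending, then skip overlaps.
Selected (4 activities): [(2, 6), (6, 9), (9, 12), (15, 17)]


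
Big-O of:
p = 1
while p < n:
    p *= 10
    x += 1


Per nesting level: O(log n) = O(log n)
Complexity: O(log n)


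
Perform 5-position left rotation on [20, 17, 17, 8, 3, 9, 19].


Left rotate by 5: [9, 19, 20, 17, 17, 8, 3]


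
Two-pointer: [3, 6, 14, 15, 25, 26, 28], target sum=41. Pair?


Two pointers: lo=0, hi=6
Found pair: (15, 26) summing to 41


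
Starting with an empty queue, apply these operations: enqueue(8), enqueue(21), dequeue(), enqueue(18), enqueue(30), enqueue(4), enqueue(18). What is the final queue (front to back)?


enqueue(8) -> [8]
enqueue(21) -> [8, 21]
dequeue() returns 8 -> [21]
enqueue(18) -> [21, 18]
enqueue(30) -> [21, 18, 30]
enqueue(4) -> [21, 18, 30, 4]
enqueue(18) -> [21, 18, 30, 4, 18]
Final queue (front to back): [21, 18, 30, 4, 18]


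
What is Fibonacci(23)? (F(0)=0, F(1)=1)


F(n)=F(n-1)+F(n-2)
...F(21)=10946, F(22)=17711, F(23)=28657


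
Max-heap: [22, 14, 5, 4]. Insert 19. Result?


Append 19: [22, 14, 5, 4, 19]
Bubble up: swap idx 4(19) with idx 1(14)
Result: [22, 19, 5, 4, 14]


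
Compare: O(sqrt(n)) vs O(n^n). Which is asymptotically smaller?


sublinear grows slower than n^n
O(sqrt(n)) is asymptotically smaller; O(n^n) grows faster


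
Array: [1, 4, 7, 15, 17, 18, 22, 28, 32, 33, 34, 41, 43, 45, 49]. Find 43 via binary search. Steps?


Search for 43:
[0,14] mid=7 arr[7]=28
[8,14] mid=11 arr[11]=41
[12,14] mid=13 arr[13]=45
[12,12] mid=12 arr[12]=43
Total: 4 comparisons


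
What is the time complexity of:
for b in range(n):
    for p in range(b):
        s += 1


Per nesting level: O(n) * O(n) [triangular over b] = O(n^2)
Complexity: O(n^2)


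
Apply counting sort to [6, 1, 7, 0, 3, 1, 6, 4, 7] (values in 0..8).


Count array: [1, 2, 0, 1, 1, 0, 2, 2, 0]
Reconstruct: [0, 1, 1, 3, 4, 6, 6, 7, 7]


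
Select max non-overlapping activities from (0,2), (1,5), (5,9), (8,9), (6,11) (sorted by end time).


Greedy: pick earliest-ending, then skip overlaps.
Selected (2 activities): [(0, 2), (5, 9)]


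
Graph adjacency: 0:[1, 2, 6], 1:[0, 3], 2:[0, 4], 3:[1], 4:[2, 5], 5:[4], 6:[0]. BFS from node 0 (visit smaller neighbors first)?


BFS queue: start with [0]
Visit order: [0, 1, 2, 6, 3, 4, 5]


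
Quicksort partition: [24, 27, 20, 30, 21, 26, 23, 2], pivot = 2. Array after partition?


Elements <= 2 go left of pivot.
Result: [2, 27, 20, 30, 21, 26, 23, 24], pivot at index 0


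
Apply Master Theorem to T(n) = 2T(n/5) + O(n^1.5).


a=2, b=5, c=1.5. log_5(2)=0.431 < c=1.5. Case 3: O(n^c) = O(n^1.500)
Complexity: O(n^1.500)


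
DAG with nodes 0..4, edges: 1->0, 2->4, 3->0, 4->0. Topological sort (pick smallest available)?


Kahn's algorithm, process smallest node first
Order: [1, 2, 3, 4, 0]


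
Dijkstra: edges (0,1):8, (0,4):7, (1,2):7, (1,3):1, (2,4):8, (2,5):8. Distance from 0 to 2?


Dijkstra from 0:
Distances: {0: 0, 1: 8, 2: 15, 3: 9, 4: 7, 5: 23}
Shortest distance to 2 = 15, path = [0, 4, 2]


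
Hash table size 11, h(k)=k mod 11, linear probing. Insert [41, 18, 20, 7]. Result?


Insertions: 41->slot 8; 18->slot 7; 20->slot 9; 7->slot 10
Table: [None, None, None, None, None, None, None, 18, 41, 20, 7]


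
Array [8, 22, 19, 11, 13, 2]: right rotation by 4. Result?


Right rotate by 4: [19, 11, 13, 2, 8, 22]


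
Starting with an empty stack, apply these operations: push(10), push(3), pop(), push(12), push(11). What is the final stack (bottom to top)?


push(10) -> [10]
push(3) -> [10, 3]
pop() returns 3 -> [10]
push(12) -> [10, 12]
push(11) -> [10, 12, 11]
Final stack (bottom to top): [10, 12, 11]


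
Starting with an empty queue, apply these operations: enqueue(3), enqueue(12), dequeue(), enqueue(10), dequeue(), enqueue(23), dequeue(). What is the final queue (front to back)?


enqueue(3) -> [3]
enqueue(12) -> [3, 12]
dequeue() returns 3 -> [12]
enqueue(10) -> [12, 10]
dequeue() returns 12 -> [10]
enqueue(23) -> [10, 23]
dequeue() returns 10 -> [23]
Final queue (front to back): [23]


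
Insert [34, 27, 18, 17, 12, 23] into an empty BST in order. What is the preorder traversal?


Root = 34; build tree by BST insertion.
Preorder traversal: [34, 27, 18, 17, 12, 23]


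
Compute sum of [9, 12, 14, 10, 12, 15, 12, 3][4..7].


Prefix sums: [0, 9, 21, 35, 45, 57, 72, 84, 87]
Sum[4..7] = prefix[8] - prefix[4] = 87 - 45 = 42


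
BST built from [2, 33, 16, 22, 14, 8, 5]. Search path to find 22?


BST root = 2
Search for 22: compare at each node
Path: [2, 33, 16, 22]


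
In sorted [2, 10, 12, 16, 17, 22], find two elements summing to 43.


Two pointers: lo=0, hi=5
No pair sums to 43


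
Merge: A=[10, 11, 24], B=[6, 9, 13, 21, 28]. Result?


Compare heads, take smaller each step.
Merged: [6, 9, 10, 11, 13, 21, 24, 28]


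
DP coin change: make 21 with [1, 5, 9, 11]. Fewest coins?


dp[0]=0; dp[i]=1+min(dp[i-c] for c in coins)
...dp[16]=2, dp[17]=3, dp[18]=2, dp[19]=3, dp[20]=2, dp[21]=3
Minimum coins for 21 = 3


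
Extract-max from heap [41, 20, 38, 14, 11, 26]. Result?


Max = 41
Replace root with last, heapify down
Resulting heap: [38, 20, 26, 14, 11]


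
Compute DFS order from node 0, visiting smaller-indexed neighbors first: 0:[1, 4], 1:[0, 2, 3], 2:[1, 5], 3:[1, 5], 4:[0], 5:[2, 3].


DFS stack-based: start with [0]
Visit order: [0, 1, 2, 5, 3, 4]


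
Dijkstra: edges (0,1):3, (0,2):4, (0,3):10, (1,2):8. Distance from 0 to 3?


Dijkstra from 0:
Distances: {0: 0, 1: 3, 2: 4, 3: 10}
Shortest distance to 3 = 10, path = [0, 3]


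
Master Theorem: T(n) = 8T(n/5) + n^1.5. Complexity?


a=8, b=5, c=1.5. log_5(8)=1.292 < c=1.5. Case 3: O(n^c) = O(n^1.500)
Complexity: O(n^1.500)


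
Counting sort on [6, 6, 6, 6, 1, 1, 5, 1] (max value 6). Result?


Count array: [0, 3, 0, 0, 0, 1, 4]
Reconstruct: [1, 1, 1, 5, 6, 6, 6, 6]


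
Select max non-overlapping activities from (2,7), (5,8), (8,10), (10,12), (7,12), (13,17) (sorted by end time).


Greedy: pick earliest-ending, then skip overlaps.
Selected (4 activities): [(2, 7), (8, 10), (10, 12), (13, 17)]


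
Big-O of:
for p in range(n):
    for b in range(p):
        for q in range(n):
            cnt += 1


Per nesting level: O(n) * O(n) [triangular over p] * O(n) = O(n^3)
Complexity: O(n^3)


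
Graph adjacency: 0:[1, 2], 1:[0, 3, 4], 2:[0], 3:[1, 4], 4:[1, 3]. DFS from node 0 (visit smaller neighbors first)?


DFS stack-based: start with [0]
Visit order: [0, 1, 3, 4, 2]


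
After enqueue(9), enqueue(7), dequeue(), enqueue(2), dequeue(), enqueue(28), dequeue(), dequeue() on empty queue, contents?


enqueue(9) -> [9]
enqueue(7) -> [9, 7]
dequeue() returns 9 -> [7]
enqueue(2) -> [7, 2]
dequeue() returns 7 -> [2]
enqueue(28) -> [2, 28]
dequeue() returns 2 -> [28]
dequeue() returns 28 -> []
Final queue (front to back): []


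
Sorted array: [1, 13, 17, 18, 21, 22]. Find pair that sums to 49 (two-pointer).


Two pointers: lo=0, hi=5
No pair sums to 49


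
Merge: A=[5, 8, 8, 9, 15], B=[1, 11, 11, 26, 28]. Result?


Compare heads, take smaller each step.
Merged: [1, 5, 8, 8, 9, 11, 11, 15, 26, 28]


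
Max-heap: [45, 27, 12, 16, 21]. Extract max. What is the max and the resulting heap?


Max = 45
Replace root with last, heapify down
Resulting heap: [27, 21, 12, 16]


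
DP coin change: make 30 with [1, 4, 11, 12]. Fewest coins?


dp[0]=0; dp[i]=1+min(dp[i-c] for c in coins)
...dp[25]=3, dp[26]=3, dp[27]=3, dp[28]=3, dp[29]=4, dp[30]=4
Minimum coins for 30 = 4


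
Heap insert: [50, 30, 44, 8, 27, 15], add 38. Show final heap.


Append 38: [50, 30, 44, 8, 27, 15, 38]
Bubble up: no swaps needed
Result: [50, 30, 44, 8, 27, 15, 38]


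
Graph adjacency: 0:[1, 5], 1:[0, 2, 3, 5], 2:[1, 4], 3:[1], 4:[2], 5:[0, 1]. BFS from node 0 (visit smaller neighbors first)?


BFS queue: start with [0]
Visit order: [0, 1, 5, 2, 3, 4]


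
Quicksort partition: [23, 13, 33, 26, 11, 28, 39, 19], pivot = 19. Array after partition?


Elements <= 19 go left of pivot.
Result: [13, 11, 19, 26, 23, 28, 39, 33], pivot at index 2


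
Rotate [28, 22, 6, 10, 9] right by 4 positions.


Right rotate by 4: [22, 6, 10, 9, 28]


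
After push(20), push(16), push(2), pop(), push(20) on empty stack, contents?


push(20) -> [20]
push(16) -> [20, 16]
push(2) -> [20, 16, 2]
pop() returns 2 -> [20, 16]
push(20) -> [20, 16, 20]
Final stack (bottom to top): [20, 16, 20]


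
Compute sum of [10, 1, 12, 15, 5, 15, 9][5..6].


Prefix sums: [0, 10, 11, 23, 38, 43, 58, 67]
Sum[5..6] = prefix[7] - prefix[5] = 67 - 43 = 24


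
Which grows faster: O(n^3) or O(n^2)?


quadratic grows slower than cubic
O(n^2) is asymptotically smaller; O(n^3) grows faster


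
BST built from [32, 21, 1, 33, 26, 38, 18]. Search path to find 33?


BST root = 32
Search for 33: compare at each node
Path: [32, 33]


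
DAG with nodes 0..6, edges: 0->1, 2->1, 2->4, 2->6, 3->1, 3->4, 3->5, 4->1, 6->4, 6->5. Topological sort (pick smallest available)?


Kahn's algorithm, process smallest node first
Order: [0, 2, 3, 6, 4, 1, 5]


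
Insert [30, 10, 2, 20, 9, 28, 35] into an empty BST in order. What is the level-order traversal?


Root = 30; build tree by BST insertion.
Level-Order traversal: [30, 10, 35, 2, 20, 9, 28]


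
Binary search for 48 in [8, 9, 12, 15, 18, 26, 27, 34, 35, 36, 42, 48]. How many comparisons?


Search for 48:
[0,11] mid=5 arr[5]=26
[6,11] mid=8 arr[8]=35
[9,11] mid=10 arr[10]=42
[11,11] mid=11 arr[11]=48
Total: 4 comparisons


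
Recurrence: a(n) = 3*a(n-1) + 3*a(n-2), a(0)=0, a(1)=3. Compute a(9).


Build bottom-up:
...a(7)=7371, a(8)=27945, a(9)=3*27945+3*7371=105948


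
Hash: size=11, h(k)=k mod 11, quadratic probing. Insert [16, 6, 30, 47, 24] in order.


Insertions: 16->slot 5; 6->slot 6; 30->slot 8; 47->slot 3; 24->slot 2
Table: [None, None, 24, 47, None, 16, 6, None, 30, None, None]


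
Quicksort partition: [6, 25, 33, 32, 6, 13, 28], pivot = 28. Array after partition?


Elements <= 28 go left of pivot.
Result: [6, 25, 6, 13, 28, 32, 33], pivot at index 4


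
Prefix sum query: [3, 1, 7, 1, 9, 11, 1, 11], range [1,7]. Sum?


Prefix sums: [0, 3, 4, 11, 12, 21, 32, 33, 44]
Sum[1..7] = prefix[8] - prefix[1] = 44 - 3 = 41


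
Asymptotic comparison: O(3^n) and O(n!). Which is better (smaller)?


exponential (base 3) grows slower than factorial
O(3^n) is asymptotically smaller; O(n!) grows faster


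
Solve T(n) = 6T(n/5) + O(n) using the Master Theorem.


a=6, b=5, c=1. log_5(6)=1.113 > c=1. Case 1: O(n^log_b(a)) = O(n^1.113)
Complexity: O(n^1.113)


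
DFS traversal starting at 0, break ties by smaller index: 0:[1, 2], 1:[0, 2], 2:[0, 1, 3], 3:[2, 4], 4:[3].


DFS stack-based: start with [0]
Visit order: [0, 1, 2, 3, 4]


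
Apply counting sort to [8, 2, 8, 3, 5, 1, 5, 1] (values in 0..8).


Count array: [0, 2, 1, 1, 0, 2, 0, 0, 2]
Reconstruct: [1, 1, 2, 3, 5, 5, 8, 8]


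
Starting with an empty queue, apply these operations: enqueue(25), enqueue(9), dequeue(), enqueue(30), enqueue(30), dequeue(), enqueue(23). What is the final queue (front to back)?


enqueue(25) -> [25]
enqueue(9) -> [25, 9]
dequeue() returns 25 -> [9]
enqueue(30) -> [9, 30]
enqueue(30) -> [9, 30, 30]
dequeue() returns 9 -> [30, 30]
enqueue(23) -> [30, 30, 23]
Final queue (front to back): [30, 30, 23]


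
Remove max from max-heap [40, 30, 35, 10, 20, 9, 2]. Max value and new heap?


Max = 40
Replace root with last, heapify down
Resulting heap: [35, 30, 9, 10, 20, 2]


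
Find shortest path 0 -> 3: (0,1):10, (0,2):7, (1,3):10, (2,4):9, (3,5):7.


Dijkstra from 0:
Distances: {0: 0, 1: 10, 2: 7, 3: 20, 4: 16, 5: 27}
Shortest distance to 3 = 20, path = [0, 1, 3]


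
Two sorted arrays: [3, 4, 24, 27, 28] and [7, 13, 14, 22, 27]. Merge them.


Compare heads, take smaller each step.
Merged: [3, 4, 7, 13, 14, 22, 24, 27, 27, 28]


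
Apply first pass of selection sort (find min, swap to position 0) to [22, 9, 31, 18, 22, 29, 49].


After one pass: [9, 22, 31, 18, 22, 29, 49]


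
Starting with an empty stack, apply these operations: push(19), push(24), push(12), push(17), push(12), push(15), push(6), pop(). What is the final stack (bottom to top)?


push(19) -> [19]
push(24) -> [19, 24]
push(12) -> [19, 24, 12]
push(17) -> [19, 24, 12, 17]
push(12) -> [19, 24, 12, 17, 12]
push(15) -> [19, 24, 12, 17, 12, 15]
push(6) -> [19, 24, 12, 17, 12, 15, 6]
pop() returns 6 -> [19, 24, 12, 17, 12, 15]
Final stack (bottom to top): [19, 24, 12, 17, 12, 15]


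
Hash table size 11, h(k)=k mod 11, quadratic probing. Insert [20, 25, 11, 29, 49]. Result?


Insertions: 20->slot 9; 25->slot 3; 11->slot 0; 29->slot 7; 49->slot 5
Table: [11, None, None, 25, None, 49, None, 29, None, 20, None]


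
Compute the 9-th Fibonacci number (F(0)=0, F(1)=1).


F(n)=F(n-1)+F(n-2)
...F(7)=13, F(8)=21, F(9)=34


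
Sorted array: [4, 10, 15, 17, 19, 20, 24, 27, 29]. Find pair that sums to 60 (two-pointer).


Two pointers: lo=0, hi=8
No pair sums to 60


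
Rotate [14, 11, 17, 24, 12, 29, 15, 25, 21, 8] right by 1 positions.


Right rotate by 1: [8, 14, 11, 17, 24, 12, 29, 15, 25, 21]


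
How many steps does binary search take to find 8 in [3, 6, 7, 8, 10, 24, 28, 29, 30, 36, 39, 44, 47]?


Search for 8:
[0,12] mid=6 arr[6]=28
[0,5] mid=2 arr[2]=7
[3,5] mid=4 arr[4]=10
[3,3] mid=3 arr[3]=8
Total: 4 comparisons


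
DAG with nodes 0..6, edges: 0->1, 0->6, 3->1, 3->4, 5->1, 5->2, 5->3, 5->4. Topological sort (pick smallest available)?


Kahn's algorithm, process smallest node first
Order: [0, 5, 2, 3, 1, 4, 6]


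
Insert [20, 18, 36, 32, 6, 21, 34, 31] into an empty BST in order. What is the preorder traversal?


Root = 20; build tree by BST insertion.
Preorder traversal: [20, 18, 6, 36, 32, 21, 31, 34]


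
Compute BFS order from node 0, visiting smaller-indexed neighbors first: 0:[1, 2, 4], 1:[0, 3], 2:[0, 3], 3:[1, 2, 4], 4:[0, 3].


BFS queue: start with [0]
Visit order: [0, 1, 2, 4, 3]


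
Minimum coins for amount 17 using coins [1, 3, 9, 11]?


dp[0]=0; dp[i]=1+min(dp[i-c] for c in coins)
...dp[12]=2, dp[13]=3, dp[14]=2, dp[15]=3, dp[16]=4, dp[17]=3
Minimum coins for 17 = 3


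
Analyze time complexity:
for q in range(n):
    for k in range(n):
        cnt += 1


Per nesting level: O(n) * O(n) = O(n^2)
Complexity: O(n^2)


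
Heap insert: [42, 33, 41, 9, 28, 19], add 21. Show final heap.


Append 21: [42, 33, 41, 9, 28, 19, 21]
Bubble up: no swaps needed
Result: [42, 33, 41, 9, 28, 19, 21]


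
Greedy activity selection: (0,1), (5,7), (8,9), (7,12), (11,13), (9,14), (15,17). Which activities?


Greedy: pick earliest-ending, then skip overlaps.
Selected (5 activities): [(0, 1), (5, 7), (8, 9), (11, 13), (15, 17)]


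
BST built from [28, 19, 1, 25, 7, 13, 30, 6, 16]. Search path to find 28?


BST root = 28
Search for 28: compare at each node
Path: [28]


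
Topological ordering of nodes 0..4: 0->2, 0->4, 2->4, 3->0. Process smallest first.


Kahn's algorithm, process smallest node first
Order: [1, 3, 0, 2, 4]


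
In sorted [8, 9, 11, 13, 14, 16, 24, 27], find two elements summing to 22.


Two pointers: lo=0, hi=7
Found pair: (8, 14) summing to 22


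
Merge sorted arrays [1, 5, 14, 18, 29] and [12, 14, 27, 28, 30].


Compare heads, take smaller each step.
Merged: [1, 5, 12, 14, 14, 18, 27, 28, 29, 30]


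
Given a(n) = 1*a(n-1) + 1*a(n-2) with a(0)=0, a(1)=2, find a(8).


Build bottom-up:
...a(6)=16, a(7)=26, a(8)=1*26+1*16=42


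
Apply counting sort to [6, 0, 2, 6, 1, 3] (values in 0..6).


Count array: [1, 1, 1, 1, 0, 0, 2]
Reconstruct: [0, 1, 2, 3, 6, 6]


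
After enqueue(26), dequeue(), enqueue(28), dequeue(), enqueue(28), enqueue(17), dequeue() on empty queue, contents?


enqueue(26) -> [26]
dequeue() returns 26 -> []
enqueue(28) -> [28]
dequeue() returns 28 -> []
enqueue(28) -> [28]
enqueue(17) -> [28, 17]
dequeue() returns 28 -> [17]
Final queue (front to back): [17]


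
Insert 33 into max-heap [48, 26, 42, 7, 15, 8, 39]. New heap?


Append 33: [48, 26, 42, 7, 15, 8, 39, 33]
Bubble up: swap idx 7(33) with idx 3(7); swap idx 3(33) with idx 1(26)
Result: [48, 33, 42, 26, 15, 8, 39, 7]


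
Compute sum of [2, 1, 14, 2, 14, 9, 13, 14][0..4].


Prefix sums: [0, 2, 3, 17, 19, 33, 42, 55, 69]
Sum[0..4] = prefix[5] - prefix[0] = 33 - 0 = 33


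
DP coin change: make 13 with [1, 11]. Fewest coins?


dp[0]=0; dp[i]=1+min(dp[i-c] for c in coins)
...dp[8]=8, dp[9]=9, dp[10]=10, dp[11]=1, dp[12]=2, dp[13]=3
Minimum coins for 13 = 3


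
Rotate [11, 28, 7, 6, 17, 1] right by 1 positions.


Right rotate by 1: [1, 11, 28, 7, 6, 17]


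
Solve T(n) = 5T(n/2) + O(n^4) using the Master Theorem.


a=5, b=2, c=4. log_2(5)=2.322 < c=4. Case 3: O(n^c) = O(n^4)
Complexity: O(n^4)


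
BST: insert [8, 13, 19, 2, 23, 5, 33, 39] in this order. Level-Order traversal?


Root = 8; build tree by BST insertion.
Level-Order traversal: [8, 2, 13, 5, 19, 23, 33, 39]


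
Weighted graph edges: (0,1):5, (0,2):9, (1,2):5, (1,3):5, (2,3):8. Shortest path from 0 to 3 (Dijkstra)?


Dijkstra from 0:
Distances: {0: 0, 1: 5, 2: 9, 3: 10}
Shortest distance to 3 = 10, path = [0, 1, 3]


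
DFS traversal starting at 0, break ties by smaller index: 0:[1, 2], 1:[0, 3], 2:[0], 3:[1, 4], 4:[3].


DFS stack-based: start with [0]
Visit order: [0, 1, 3, 4, 2]


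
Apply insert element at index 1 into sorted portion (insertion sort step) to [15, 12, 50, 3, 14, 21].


After one pass: [12, 15, 50, 3, 14, 21]


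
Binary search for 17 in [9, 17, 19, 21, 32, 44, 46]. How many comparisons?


Search for 17:
[0,6] mid=3 arr[3]=21
[0,2] mid=1 arr[1]=17
Total: 2 comparisons


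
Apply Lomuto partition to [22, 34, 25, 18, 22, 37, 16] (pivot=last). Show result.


Elements <= 16 go left of pivot.
Result: [16, 34, 25, 18, 22, 37, 22], pivot at index 0


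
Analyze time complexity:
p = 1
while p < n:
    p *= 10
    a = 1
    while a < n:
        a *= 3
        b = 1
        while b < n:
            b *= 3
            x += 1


Per nesting level: O(log n) * O(log n) * O(log n) = O((log n)^3)
Complexity: O((log n)^3)


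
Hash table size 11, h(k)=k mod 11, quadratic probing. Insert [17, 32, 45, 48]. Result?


Insertions: 17->slot 6; 32->slot 10; 45->slot 1; 48->slot 4
Table: [None, 45, None, None, 48, None, 17, None, None, None, 32]


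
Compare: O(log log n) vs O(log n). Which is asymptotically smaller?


double-logarithmic grows slower than logarithmic
O(log log n) is asymptotically smaller; O(log n) grows faster


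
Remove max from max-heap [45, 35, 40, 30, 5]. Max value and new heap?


Max = 45
Replace root with last, heapify down
Resulting heap: [40, 35, 5, 30]


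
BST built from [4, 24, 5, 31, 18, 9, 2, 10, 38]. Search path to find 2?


BST root = 4
Search for 2: compare at each node
Path: [4, 2]


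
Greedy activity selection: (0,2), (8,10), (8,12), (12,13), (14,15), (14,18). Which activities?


Greedy: pick earliest-ending, then skip overlaps.
Selected (4 activities): [(0, 2), (8, 10), (12, 13), (14, 15)]


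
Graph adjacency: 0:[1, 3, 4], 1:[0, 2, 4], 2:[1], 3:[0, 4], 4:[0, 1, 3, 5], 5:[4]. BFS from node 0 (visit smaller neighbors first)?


BFS queue: start with [0]
Visit order: [0, 1, 3, 4, 2, 5]


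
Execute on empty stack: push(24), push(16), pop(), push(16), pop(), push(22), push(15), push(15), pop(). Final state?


push(24) -> [24]
push(16) -> [24, 16]
pop() returns 16 -> [24]
push(16) -> [24, 16]
pop() returns 16 -> [24]
push(22) -> [24, 22]
push(15) -> [24, 22, 15]
push(15) -> [24, 22, 15, 15]
pop() returns 15 -> [24, 22, 15]
Final stack (bottom to top): [24, 22, 15]


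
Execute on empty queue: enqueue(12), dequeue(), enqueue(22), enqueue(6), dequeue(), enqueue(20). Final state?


enqueue(12) -> [12]
dequeue() returns 12 -> []
enqueue(22) -> [22]
enqueue(6) -> [22, 6]
dequeue() returns 22 -> [6]
enqueue(20) -> [6, 20]
Final queue (front to back): [6, 20]


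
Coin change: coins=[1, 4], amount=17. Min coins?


dp[0]=0; dp[i]=1+min(dp[i-c] for c in coins)
...dp[12]=3, dp[13]=4, dp[14]=5, dp[15]=6, dp[16]=4, dp[17]=5
Minimum coins for 17 = 5


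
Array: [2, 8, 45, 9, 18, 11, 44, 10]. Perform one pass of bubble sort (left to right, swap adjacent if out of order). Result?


After one pass: [2, 8, 9, 18, 11, 44, 10, 45]


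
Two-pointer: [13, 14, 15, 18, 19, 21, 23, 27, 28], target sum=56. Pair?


Two pointers: lo=0, hi=8
No pair sums to 56


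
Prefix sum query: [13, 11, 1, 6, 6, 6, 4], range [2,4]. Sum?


Prefix sums: [0, 13, 24, 25, 31, 37, 43, 47]
Sum[2..4] = prefix[5] - prefix[2] = 37 - 24 = 13


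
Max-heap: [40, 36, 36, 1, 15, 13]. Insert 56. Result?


Append 56: [40, 36, 36, 1, 15, 13, 56]
Bubble up: swap idx 6(56) with idx 2(36); swap idx 2(56) with idx 0(40)
Result: [56, 36, 40, 1, 15, 13, 36]


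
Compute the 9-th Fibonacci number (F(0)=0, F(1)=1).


F(n)=F(n-1)+F(n-2)
...F(7)=13, F(8)=21, F(9)=34


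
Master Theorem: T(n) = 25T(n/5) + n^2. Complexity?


a=25, b=5, c=2. log_5(25)=2 = c=2. Case 2: O(n^c log n) = O(n^2 log n)
Complexity: O(n^2 log n)


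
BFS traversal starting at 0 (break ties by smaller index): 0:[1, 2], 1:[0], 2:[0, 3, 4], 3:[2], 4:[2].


BFS queue: start with [0]
Visit order: [0, 1, 2, 3, 4]


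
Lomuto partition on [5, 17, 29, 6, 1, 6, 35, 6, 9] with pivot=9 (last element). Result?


Elements <= 9 go left of pivot.
Result: [5, 6, 1, 6, 6, 9, 35, 29, 17], pivot at index 5


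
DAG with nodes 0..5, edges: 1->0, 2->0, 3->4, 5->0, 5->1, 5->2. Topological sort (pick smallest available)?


Kahn's algorithm, process smallest node first
Order: [3, 4, 5, 1, 2, 0]


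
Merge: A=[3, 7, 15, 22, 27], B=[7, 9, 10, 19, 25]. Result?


Compare heads, take smaller each step.
Merged: [3, 7, 7, 9, 10, 15, 19, 22, 25, 27]


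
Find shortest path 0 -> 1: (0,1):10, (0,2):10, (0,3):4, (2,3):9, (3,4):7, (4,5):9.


Dijkstra from 0:
Distances: {0: 0, 1: 10, 2: 10, 3: 4, 4: 11, 5: 20}
Shortest distance to 1 = 10, path = [0, 1]


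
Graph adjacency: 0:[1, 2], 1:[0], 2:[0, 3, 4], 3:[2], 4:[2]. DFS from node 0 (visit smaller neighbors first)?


DFS stack-based: start with [0]
Visit order: [0, 1, 2, 3, 4]


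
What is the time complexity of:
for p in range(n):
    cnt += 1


Per nesting level: O(n) = O(n)
Complexity: O(n)


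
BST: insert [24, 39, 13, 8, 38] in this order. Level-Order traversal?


Root = 24; build tree by BST insertion.
Level-Order traversal: [24, 13, 39, 8, 38]


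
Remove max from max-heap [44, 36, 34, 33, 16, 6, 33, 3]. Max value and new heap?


Max = 44
Replace root with last, heapify down
Resulting heap: [36, 33, 34, 3, 16, 6, 33]


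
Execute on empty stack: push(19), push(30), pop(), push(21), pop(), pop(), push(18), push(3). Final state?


push(19) -> [19]
push(30) -> [19, 30]
pop() returns 30 -> [19]
push(21) -> [19, 21]
pop() returns 21 -> [19]
pop() returns 19 -> []
push(18) -> [18]
push(3) -> [18, 3]
Final stack (bottom to top): [18, 3]


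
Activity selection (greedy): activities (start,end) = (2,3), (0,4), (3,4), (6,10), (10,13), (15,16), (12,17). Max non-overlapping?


Greedy: pick earliest-ending, then skip overlaps.
Selected (5 activities): [(2, 3), (3, 4), (6, 10), (10, 13), (15, 16)]


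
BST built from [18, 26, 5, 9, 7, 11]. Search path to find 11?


BST root = 18
Search for 11: compare at each node
Path: [18, 5, 9, 11]


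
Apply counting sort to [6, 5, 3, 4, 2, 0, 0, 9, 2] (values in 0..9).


Count array: [2, 0, 2, 1, 1, 1, 1, 0, 0, 1]
Reconstruct: [0, 0, 2, 2, 3, 4, 5, 6, 9]


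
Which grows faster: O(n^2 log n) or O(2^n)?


n^2 log n grows slower than exponential
O(n^2 log n) is asymptotically smaller; O(2^n) grows faster


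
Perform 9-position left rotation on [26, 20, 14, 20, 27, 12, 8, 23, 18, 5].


Left rotate by 9: [5, 26, 20, 14, 20, 27, 12, 8, 23, 18]


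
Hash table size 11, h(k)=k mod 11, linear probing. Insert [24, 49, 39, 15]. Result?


Insertions: 24->slot 2; 49->slot 5; 39->slot 6; 15->slot 4
Table: [None, None, 24, None, 15, 49, 39, None, None, None, None]


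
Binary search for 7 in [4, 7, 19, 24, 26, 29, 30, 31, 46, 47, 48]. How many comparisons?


Search for 7:
[0,10] mid=5 arr[5]=29
[0,4] mid=2 arr[2]=19
[0,1] mid=0 arr[0]=4
[1,1] mid=1 arr[1]=7
Total: 4 comparisons


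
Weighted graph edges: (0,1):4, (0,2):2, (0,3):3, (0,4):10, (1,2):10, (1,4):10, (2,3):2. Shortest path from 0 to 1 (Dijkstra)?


Dijkstra from 0:
Distances: {0: 0, 1: 4, 2: 2, 3: 3, 4: 10}
Shortest distance to 1 = 4, path = [0, 1]


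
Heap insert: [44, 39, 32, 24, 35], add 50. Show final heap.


Append 50: [44, 39, 32, 24, 35, 50]
Bubble up: swap idx 5(50) with idx 2(32); swap idx 2(50) with idx 0(44)
Result: [50, 39, 44, 24, 35, 32]


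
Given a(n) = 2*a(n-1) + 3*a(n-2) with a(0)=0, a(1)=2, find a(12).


Build bottom-up:
...a(10)=29524, a(11)=88574, a(12)=2*88574+3*29524=265720


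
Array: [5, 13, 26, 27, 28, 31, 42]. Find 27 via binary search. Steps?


Search for 27:
[0,6] mid=3 arr[3]=27
Total: 1 comparisons


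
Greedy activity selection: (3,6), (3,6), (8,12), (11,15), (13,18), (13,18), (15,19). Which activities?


Greedy: pick earliest-ending, then skip overlaps.
Selected (3 activities): [(3, 6), (8, 12), (13, 18)]


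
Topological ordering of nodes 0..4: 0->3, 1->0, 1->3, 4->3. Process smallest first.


Kahn's algorithm, process smallest node first
Order: [1, 0, 2, 4, 3]


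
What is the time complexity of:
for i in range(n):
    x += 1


Per nesting level: O(n) = O(n)
Complexity: O(n)


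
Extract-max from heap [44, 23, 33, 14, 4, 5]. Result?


Max = 44
Replace root with last, heapify down
Resulting heap: [33, 23, 5, 14, 4]


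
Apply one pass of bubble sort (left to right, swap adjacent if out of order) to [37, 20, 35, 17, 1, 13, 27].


After one pass: [20, 35, 17, 1, 13, 27, 37]


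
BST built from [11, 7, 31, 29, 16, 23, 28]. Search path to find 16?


BST root = 11
Search for 16: compare at each node
Path: [11, 31, 29, 16]


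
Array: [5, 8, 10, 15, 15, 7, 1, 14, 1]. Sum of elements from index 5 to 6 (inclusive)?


Prefix sums: [0, 5, 13, 23, 38, 53, 60, 61, 75, 76]
Sum[5..6] = prefix[7] - prefix[5] = 61 - 53 = 8


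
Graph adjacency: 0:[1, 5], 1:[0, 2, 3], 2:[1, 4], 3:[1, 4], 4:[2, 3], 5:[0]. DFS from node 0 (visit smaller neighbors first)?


DFS stack-based: start with [0]
Visit order: [0, 1, 2, 4, 3, 5]


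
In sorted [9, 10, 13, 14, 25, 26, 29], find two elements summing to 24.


Two pointers: lo=0, hi=6
Found pair: (10, 14) summing to 24


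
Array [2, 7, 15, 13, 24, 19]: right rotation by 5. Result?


Right rotate by 5: [7, 15, 13, 24, 19, 2]


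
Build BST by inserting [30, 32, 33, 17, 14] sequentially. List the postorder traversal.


Root = 30; build tree by BST insertion.
Postorder traversal: [14, 17, 33, 32, 30]


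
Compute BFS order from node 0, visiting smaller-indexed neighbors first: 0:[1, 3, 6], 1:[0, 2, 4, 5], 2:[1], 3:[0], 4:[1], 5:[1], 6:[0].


BFS queue: start with [0]
Visit order: [0, 1, 3, 6, 2, 4, 5]


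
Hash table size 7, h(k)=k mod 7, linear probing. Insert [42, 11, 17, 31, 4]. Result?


Insertions: 42->slot 0; 11->slot 4; 17->slot 3; 31->slot 5; 4->slot 6
Table: [42, None, None, 17, 11, 31, 4]


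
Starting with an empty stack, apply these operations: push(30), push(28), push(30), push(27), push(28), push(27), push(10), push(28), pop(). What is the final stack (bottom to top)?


push(30) -> [30]
push(28) -> [30, 28]
push(30) -> [30, 28, 30]
push(27) -> [30, 28, 30, 27]
push(28) -> [30, 28, 30, 27, 28]
push(27) -> [30, 28, 30, 27, 28, 27]
push(10) -> [30, 28, 30, 27, 28, 27, 10]
push(28) -> [30, 28, 30, 27, 28, 27, 10, 28]
pop() returns 28 -> [30, 28, 30, 27, 28, 27, 10]
Final stack (bottom to top): [30, 28, 30, 27, 28, 27, 10]


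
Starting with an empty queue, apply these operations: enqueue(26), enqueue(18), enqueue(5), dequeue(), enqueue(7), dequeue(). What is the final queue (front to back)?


enqueue(26) -> [26]
enqueue(18) -> [26, 18]
enqueue(5) -> [26, 18, 5]
dequeue() returns 26 -> [18, 5]
enqueue(7) -> [18, 5, 7]
dequeue() returns 18 -> [5, 7]
Final queue (front to back): [5, 7]


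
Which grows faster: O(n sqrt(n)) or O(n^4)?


n^1.5 grows slower than quartic
O(n sqrt(n)) is asymptotically smaller; O(n^4) grows faster


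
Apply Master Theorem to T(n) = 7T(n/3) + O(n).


a=7, b=3, c=1. log_3(7)=1.771 > c=1. Case 1: O(n^log_b(a)) = O(n^1.771)
Complexity: O(n^1.771)


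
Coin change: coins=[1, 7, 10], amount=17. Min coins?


dp[0]=0; dp[i]=1+min(dp[i-c] for c in coins)
...dp[12]=3, dp[13]=4, dp[14]=2, dp[15]=3, dp[16]=4, dp[17]=2
Minimum coins for 17 = 2


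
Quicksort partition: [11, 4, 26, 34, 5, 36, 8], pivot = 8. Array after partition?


Elements <= 8 go left of pivot.
Result: [4, 5, 8, 34, 11, 36, 26], pivot at index 2


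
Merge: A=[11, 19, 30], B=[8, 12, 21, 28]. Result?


Compare heads, take smaller each step.
Merged: [8, 11, 12, 19, 21, 28, 30]


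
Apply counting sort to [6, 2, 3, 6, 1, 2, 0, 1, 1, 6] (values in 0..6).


Count array: [1, 3, 2, 1, 0, 0, 3]
Reconstruct: [0, 1, 1, 1, 2, 2, 3, 6, 6, 6]


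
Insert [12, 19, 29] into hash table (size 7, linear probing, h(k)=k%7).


Insertions: 12->slot 5; 19->slot 6; 29->slot 1
Table: [None, 29, None, None, None, 12, 19]


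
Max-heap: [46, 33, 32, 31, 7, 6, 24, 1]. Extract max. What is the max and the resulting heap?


Max = 46
Replace root with last, heapify down
Resulting heap: [33, 31, 32, 1, 7, 6, 24]


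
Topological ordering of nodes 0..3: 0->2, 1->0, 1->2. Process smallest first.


Kahn's algorithm, process smallest node first
Order: [1, 0, 2, 3]


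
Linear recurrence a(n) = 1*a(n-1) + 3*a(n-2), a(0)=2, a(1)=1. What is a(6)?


Build bottom-up:
...a(4)=31, a(5)=61, a(6)=1*61+3*31=154


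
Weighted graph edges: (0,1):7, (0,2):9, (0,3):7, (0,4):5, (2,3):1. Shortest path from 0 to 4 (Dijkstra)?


Dijkstra from 0:
Distances: {0: 0, 1: 7, 2: 8, 3: 7, 4: 5}
Shortest distance to 4 = 5, path = [0, 4]


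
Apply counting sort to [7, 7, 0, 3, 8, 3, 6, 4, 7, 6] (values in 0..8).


Count array: [1, 0, 0, 2, 1, 0, 2, 3, 1]
Reconstruct: [0, 3, 3, 4, 6, 6, 7, 7, 7, 8]


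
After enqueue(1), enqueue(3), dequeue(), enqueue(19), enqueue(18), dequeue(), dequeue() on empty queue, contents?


enqueue(1) -> [1]
enqueue(3) -> [1, 3]
dequeue() returns 1 -> [3]
enqueue(19) -> [3, 19]
enqueue(18) -> [3, 19, 18]
dequeue() returns 3 -> [19, 18]
dequeue() returns 19 -> [18]
Final queue (front to back): [18]


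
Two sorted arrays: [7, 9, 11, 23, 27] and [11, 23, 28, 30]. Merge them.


Compare heads, take smaller each step.
Merged: [7, 9, 11, 11, 23, 23, 27, 28, 30]


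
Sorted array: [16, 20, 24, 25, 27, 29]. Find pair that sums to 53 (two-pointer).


Two pointers: lo=0, hi=5
Found pair: (24, 29) summing to 53


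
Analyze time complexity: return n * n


Analysis: constant-time operation, no loop
Complexity: O(1)


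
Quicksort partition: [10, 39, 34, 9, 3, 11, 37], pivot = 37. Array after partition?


Elements <= 37 go left of pivot.
Result: [10, 34, 9, 3, 11, 37, 39], pivot at index 5


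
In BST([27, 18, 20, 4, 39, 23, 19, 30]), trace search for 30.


BST root = 27
Search for 30: compare at each node
Path: [27, 39, 30]


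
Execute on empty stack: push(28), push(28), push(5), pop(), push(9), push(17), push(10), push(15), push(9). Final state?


push(28) -> [28]
push(28) -> [28, 28]
push(5) -> [28, 28, 5]
pop() returns 5 -> [28, 28]
push(9) -> [28, 28, 9]
push(17) -> [28, 28, 9, 17]
push(10) -> [28, 28, 9, 17, 10]
push(15) -> [28, 28, 9, 17, 10, 15]
push(9) -> [28, 28, 9, 17, 10, 15, 9]
Final stack (bottom to top): [28, 28, 9, 17, 10, 15, 9]


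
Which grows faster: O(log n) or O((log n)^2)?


logarithmic grows slower than polylogarithmic
O(log n) is asymptotically smaller; O((log n)^2) grows faster


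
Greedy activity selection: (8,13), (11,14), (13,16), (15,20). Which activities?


Greedy: pick earliest-ending, then skip overlaps.
Selected (2 activities): [(8, 13), (13, 16)]


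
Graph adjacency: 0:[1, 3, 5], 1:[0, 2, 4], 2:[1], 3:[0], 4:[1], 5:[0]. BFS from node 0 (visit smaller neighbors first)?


BFS queue: start with [0]
Visit order: [0, 1, 3, 5, 2, 4]


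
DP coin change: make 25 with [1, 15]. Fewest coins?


dp[0]=0; dp[i]=1+min(dp[i-c] for c in coins)
...dp[20]=6, dp[21]=7, dp[22]=8, dp[23]=9, dp[24]=10, dp[25]=11
Minimum coins for 25 = 11


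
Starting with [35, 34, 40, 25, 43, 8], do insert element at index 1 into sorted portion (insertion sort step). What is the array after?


After one pass: [34, 35, 40, 25, 43, 8]


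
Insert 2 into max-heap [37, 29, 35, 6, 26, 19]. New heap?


Append 2: [37, 29, 35, 6, 26, 19, 2]
Bubble up: no swaps needed
Result: [37, 29, 35, 6, 26, 19, 2]


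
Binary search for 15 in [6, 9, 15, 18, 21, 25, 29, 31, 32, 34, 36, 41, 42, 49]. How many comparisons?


Search for 15:
[0,13] mid=6 arr[6]=29
[0,5] mid=2 arr[2]=15
Total: 2 comparisons


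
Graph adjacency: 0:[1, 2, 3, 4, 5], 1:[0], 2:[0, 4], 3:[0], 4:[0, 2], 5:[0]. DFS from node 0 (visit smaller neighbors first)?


DFS stack-based: start with [0]
Visit order: [0, 1, 2, 4, 3, 5]


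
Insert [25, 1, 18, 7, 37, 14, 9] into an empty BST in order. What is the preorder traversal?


Root = 25; build tree by BST insertion.
Preorder traversal: [25, 1, 18, 7, 14, 9, 37]


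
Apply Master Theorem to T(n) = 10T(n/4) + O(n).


a=10, b=4, c=1. log_4(10)=1.661 > c=1. Case 1: O(n^log_b(a)) = O(n^1.661)
Complexity: O(n^1.661)


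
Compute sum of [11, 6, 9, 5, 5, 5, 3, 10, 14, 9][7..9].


Prefix sums: [0, 11, 17, 26, 31, 36, 41, 44, 54, 68, 77]
Sum[7..9] = prefix[10] - prefix[7] = 77 - 44 = 33


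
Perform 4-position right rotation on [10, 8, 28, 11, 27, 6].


Right rotate by 4: [28, 11, 27, 6, 10, 8]


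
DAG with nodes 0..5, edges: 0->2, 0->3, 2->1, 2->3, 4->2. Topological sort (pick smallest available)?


Kahn's algorithm, process smallest node first
Order: [0, 4, 2, 1, 3, 5]


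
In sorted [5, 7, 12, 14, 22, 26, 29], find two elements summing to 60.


Two pointers: lo=0, hi=6
No pair sums to 60


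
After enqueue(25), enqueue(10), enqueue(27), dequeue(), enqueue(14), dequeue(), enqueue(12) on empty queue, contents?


enqueue(25) -> [25]
enqueue(10) -> [25, 10]
enqueue(27) -> [25, 10, 27]
dequeue() returns 25 -> [10, 27]
enqueue(14) -> [10, 27, 14]
dequeue() returns 10 -> [27, 14]
enqueue(12) -> [27, 14, 12]
Final queue (front to back): [27, 14, 12]


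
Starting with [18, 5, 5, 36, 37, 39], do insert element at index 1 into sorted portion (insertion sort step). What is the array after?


After one pass: [5, 18, 5, 36, 37, 39]


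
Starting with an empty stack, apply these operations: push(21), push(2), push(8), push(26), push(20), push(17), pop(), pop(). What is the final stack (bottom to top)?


push(21) -> [21]
push(2) -> [21, 2]
push(8) -> [21, 2, 8]
push(26) -> [21, 2, 8, 26]
push(20) -> [21, 2, 8, 26, 20]
push(17) -> [21, 2, 8, 26, 20, 17]
pop() returns 17 -> [21, 2, 8, 26, 20]
pop() returns 20 -> [21, 2, 8, 26]
Final stack (bottom to top): [21, 2, 8, 26]
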